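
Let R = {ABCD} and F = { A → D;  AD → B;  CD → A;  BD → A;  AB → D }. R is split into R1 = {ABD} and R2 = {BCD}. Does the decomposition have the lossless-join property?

Common attributes: R1 ∩ R2 = {BD}.
Closure of {BD}: BD → A applies, adding A. So (BD)⁺ = {ABD}.
This closure contains every attribute of R1, so R1 ∩ R2 → R1. The join is lossless.

Yes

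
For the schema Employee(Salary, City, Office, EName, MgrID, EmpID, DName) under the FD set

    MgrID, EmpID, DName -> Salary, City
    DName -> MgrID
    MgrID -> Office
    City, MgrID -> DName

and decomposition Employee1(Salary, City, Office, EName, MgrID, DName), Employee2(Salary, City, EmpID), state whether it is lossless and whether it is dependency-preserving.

Lossless test: (Salary, City)⁺ = {Salary, City}, which is a superkey of neither fragment — lossy.
Dependency preservation: the restricted closure of {MgrID, EmpID, DName} across the fragments never reaches {Salary, City}, so MgrID, EmpID, DName → Salary, City cannot be enforced without a join — not preserved.

lossy and not dependency-preserving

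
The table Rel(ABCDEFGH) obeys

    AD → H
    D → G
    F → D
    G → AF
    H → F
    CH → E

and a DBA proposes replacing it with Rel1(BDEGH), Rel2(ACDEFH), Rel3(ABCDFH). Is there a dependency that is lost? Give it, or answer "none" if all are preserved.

none

AD → H lies within Rel2.
D → G lies within Rel1.
F → D lies within Rel2.
G → AF: restricted closure across fragments reaches AF.
H → F lies within Rel2.
CH → E lies within Rel2.
Every dependency is enforceable on the fragments, so the decomposition is dependency-preserving.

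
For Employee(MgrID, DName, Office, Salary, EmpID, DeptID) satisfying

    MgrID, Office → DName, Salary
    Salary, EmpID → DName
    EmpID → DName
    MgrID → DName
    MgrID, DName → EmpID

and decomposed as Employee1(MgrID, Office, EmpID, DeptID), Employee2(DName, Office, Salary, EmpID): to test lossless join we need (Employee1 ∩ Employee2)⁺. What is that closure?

DName, Office, EmpID

Employee1 ∩ Employee2 = {Office, EmpID}.
EmpID → DName applies, adding DName
Closure: {DName, Office, EmpID}.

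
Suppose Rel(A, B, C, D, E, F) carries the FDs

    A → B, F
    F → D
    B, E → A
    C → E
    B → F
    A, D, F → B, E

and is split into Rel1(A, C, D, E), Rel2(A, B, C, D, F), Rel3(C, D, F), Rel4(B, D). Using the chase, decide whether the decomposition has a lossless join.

Chase test. Columns are A, B, C, D, E, F; row i has aⱼ where attribute j ∈ Reli, else bᵢⱼ.
Initial tableau (one row per fragment):
  row 1: a1 b12 a3 a4 a5 b16
  row 2: a1 a2 a3 a4 b25 a6
  row 3: b31 b32 a3 a4 b35 a6
  row 4: b41 a2 b43 a4 b45 b46
Rows 1 and 2 agree on A; apply A→B, F and equate their B, F entries.
Rows 1 and 2 agree on C; apply C→E and equate their E entries.
Rows 1 and 3 agree on C; apply C→E and equate their E entries.
Rows 1 and 4 agree on B; apply B→F and equate their F entries.
Row 1 is now all distinguished symbols — the join is lossless.

Yes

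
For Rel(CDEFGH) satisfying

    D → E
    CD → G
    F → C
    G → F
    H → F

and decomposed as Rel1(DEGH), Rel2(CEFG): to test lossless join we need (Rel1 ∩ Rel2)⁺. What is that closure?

CEFG

Rel1 ∩ Rel2 = {EG}.
G → F applies, adding F
F → C applies, adding C
Closure: {CEFG}.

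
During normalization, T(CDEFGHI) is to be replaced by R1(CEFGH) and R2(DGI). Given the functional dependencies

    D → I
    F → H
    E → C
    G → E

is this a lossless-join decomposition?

No

Common attributes: R1 ∩ R2 = {G}.
Closure of {G}: G → E applies, adding E; E → C applies, adding C. So (G)⁺ = {CEG}.
The closure contains neither all of R1 = {CEFGH} nor all of R2 = {DGI}, so the common attributes are not a superkey of either fragment. The join is lossy.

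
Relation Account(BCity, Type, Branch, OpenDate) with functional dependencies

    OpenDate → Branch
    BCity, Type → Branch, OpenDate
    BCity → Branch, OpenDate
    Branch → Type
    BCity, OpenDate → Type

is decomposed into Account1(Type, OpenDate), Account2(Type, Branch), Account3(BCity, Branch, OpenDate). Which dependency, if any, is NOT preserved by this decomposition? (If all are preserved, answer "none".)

none

OpenDate → Branch lies within Account3.
BCity, Type → Branch, OpenDate: restricted closure across fragments reaches Branch, OpenDate.
BCity → Branch, OpenDate lies within Account3.
Branch → Type lies within Account2.
BCity, OpenDate → Type: restricted closure across fragments reaches Type.
Every dependency is enforceable on the fragments, so the decomposition is dependency-preserving.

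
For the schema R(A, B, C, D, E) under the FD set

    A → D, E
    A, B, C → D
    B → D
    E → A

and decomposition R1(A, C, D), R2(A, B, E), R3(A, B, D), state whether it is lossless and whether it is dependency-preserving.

lossy but dependency-preserving

Lossless test (chase): Rows 1 and 2 agree on A; apply A→D, E and equate their D, E entries. Rows 1 and 3 agree on A; apply A→D, E and equate their D, E entries. No row becomes fully distinguished — the join is lossy.
Dependency preservation: A → D, E; A, B, C → D are not contained in any single fragment, but the restricted closure of each left-hand side across the fragments still reaches the right-hand side; the remaining FDs each lie inside some fragment. All dependencies are preserved.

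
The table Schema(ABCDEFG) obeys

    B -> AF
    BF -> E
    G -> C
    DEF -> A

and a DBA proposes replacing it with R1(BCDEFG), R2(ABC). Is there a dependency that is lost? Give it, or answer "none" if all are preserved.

Check DEF → A: no single fragment contains all of {ADEF}, and the restricted closure of {DEF} across the fragments never reaches {A}.
B → AF is preserved.
BF → E is preserved.
G → C is preserved.

DEF -> A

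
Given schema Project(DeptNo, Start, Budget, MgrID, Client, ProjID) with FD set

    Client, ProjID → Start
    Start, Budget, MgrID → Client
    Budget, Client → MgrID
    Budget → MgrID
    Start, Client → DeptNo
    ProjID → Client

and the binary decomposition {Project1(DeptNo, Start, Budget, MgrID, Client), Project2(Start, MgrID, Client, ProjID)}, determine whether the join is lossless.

No

Common attributes: Project1 ∩ Project2 = {Start, MgrID, Client}.
Closure of {Start, MgrID, Client}: Start, Client → DeptNo applies, adding DeptNo. So (Start, MgrID, Client)⁺ = {DeptNo, Start, MgrID, Client}.
The closure contains neither all of Project1 = {DeptNo, Start, Budget, MgrID, Client} nor all of Project2 = {Start, MgrID, Client, ProjID}, so the common attributes are not a superkey of either fragment. The join is lossy.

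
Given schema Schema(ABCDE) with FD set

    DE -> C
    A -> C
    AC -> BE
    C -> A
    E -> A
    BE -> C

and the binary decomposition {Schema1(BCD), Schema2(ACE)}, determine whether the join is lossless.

Yes

Common attributes: Schema1 ∩ Schema2 = {C}.
Closure of {C}: C → A applies, adding A; AC → BE applies, adding BE. So (C)⁺ = {ABCE}.
This closure contains every attribute of Schema2, so Schema1 ∩ Schema2 → Schema2. The join is lossless.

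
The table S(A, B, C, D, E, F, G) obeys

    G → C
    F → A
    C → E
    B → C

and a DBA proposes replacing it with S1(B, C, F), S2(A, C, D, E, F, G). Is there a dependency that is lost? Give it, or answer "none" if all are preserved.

G → C lies within S2.
F → A lies within S2.
C → E lies within S2.
B → C lies within S1.
Every dependency is enforceable on the fragments, so the decomposition is dependency-preserving.

none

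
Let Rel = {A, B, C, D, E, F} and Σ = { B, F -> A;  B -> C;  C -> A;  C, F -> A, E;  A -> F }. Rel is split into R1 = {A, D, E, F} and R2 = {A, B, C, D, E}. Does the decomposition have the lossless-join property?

Yes

Common attributes: R1 ∩ R2 = {A, D, E}.
Closure of {A, D, E}: A → F applies, adding F. So (A, D, E)⁺ = {A, D, E, F}.
This closure contains every attribute of R1, so R1 ∩ R2 → R1. The join is lossless.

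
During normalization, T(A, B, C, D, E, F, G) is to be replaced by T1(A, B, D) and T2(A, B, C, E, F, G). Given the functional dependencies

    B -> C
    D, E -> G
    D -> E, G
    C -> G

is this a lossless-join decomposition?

No

Common attributes: T1 ∩ T2 = {A, B}.
Closure of {A, B}: B → C applies, adding C; C → G applies, adding G. So (A, B)⁺ = {A, B, C, G}.
The closure contains neither all of T1 = {A, B, D} nor all of T2 = {A, B, C, E, F, G}, so the common attributes are not a superkey of either fragment. The join is lossy.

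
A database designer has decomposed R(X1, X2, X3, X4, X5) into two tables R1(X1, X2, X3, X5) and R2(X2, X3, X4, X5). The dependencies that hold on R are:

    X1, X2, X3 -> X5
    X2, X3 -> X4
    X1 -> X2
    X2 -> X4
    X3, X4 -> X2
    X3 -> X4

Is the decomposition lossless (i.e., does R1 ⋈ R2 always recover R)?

Common attributes: R1 ∩ R2 = {X2, X3, X5}.
Closure of {X2, X3, X5}: X2, X3 → X4 applies, adding X4. So (X2, X3, X5)⁺ = {X2, X3, X4, X5}.
This closure contains every attribute of R2, so R1 ∩ R2 → R2. The join is lossless.

Yes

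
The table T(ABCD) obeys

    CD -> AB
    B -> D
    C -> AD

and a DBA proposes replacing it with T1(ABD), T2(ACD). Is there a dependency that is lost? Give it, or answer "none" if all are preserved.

CD -> AB

Check CD → AB: no single fragment contains all of {ABCD}, and the restricted closure of {CD} across the fragments never reaches {AB}.
B → D is preserved.
C → AD is preserved.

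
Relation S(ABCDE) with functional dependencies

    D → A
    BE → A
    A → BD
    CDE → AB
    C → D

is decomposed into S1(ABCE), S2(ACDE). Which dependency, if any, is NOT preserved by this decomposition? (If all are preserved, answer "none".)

none

D → A lies within S2.
BE → A lies within S1.
A → BD: restricted closure across fragments reaches BD.
CDE → AB: restricted closure across fragments reaches AB.
C → D lies within S2.
Every dependency is enforceable on the fragments, so the decomposition is dependency-preserving.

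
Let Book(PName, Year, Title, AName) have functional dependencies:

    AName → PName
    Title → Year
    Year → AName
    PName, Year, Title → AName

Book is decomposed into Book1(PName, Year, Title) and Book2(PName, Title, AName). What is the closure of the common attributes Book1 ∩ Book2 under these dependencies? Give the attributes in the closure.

Book1 ∩ Book2 = {PName, Title}.
Title → Year applies, adding Year
Year → AName applies, adding AName
Closure: {PName, Year, Title, AName}.

PName, Year, Title, AName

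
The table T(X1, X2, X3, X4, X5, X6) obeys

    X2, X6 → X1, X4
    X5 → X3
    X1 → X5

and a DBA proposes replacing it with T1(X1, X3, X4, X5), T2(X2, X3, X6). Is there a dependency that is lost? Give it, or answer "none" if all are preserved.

X2, X6 → X1, X4

Check X2, X6 → X1, X4: no single fragment contains all of {X1, X2, X4, X6}, and the restricted closure of {X2, X6} across the fragments never reaches {X1, X4}.
X5 → X3 is preserved.
X1 → X5 is preserved.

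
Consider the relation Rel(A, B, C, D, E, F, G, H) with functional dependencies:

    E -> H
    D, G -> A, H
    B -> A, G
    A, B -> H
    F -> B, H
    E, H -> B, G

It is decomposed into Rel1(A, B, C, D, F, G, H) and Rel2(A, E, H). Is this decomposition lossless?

Common attributes: Rel1 ∩ Rel2 = {A, H}.
No dependency enlarges {A, H}, so (A, H)⁺ = {A, H}.
The closure contains neither all of Rel1 = {A, B, C, D, F, G, H} nor all of Rel2 = {A, E, H}, so the common attributes are not a superkey of either fragment. The join is lossy.

No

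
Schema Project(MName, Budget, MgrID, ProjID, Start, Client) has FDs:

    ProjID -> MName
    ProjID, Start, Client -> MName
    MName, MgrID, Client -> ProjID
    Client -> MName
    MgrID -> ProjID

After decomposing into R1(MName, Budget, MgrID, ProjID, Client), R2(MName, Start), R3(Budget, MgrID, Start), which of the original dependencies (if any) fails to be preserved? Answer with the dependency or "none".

none

ProjID → MName lies within R1.
ProjID, Start, Client → MName: restricted closure across fragments reaches MName.
MName, MgrID, Client → ProjID lies within R1.
Client → MName lies within R1.
MgrID → ProjID lies within R1.
Every dependency is enforceable on the fragments, so the decomposition is dependency-preserving.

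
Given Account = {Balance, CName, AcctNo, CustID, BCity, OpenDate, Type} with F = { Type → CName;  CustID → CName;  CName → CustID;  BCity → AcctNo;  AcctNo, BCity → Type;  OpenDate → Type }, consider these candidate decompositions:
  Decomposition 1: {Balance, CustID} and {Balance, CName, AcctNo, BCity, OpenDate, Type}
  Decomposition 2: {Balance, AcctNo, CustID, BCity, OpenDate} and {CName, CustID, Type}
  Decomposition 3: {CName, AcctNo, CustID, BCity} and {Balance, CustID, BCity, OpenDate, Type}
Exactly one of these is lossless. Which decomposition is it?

Decomposition 3

Decomposition 1: common = {Balance}, closure = {Balance} → lossy.
Decomposition 2: common = {CustID}, closure = {CName, CustID} → lossy.
Decomposition 3: common = {CustID, BCity}, closure = {CName, AcctNo, CustID, BCity, Type} → lossless.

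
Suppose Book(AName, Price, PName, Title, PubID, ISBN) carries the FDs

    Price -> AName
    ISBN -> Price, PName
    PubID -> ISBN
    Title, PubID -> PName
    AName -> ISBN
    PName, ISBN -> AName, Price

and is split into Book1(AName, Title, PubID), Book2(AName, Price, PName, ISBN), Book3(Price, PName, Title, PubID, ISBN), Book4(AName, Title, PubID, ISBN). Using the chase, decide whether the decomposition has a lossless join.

Chase test. Columns are AName, Price, PName, Title, PubID, ISBN; row i has aⱼ where attribute j ∈ Booki, else bᵢⱼ.
Initial tableau (one row per fragment):
  row 1: a1 b12 b13 a4 a5 b16
  row 2: a1 a2 a3 b24 b25 a6
  row 3: b31 a2 a3 a4 a5 a6
  row 4: a1 b42 b43 a4 a5 a6
Rows 2 and 3 agree on Price; apply Price→AName and equate their AName entries.
Rows 2 and 4 agree on ISBN; apply ISBN→Price, PName and equate their Price, PName entries.
Rows 1 and 3 agree on PubID; apply PubID→ISBN and equate their ISBN entries.
Rows 1 and 3 agree on Title, PubID; apply Title, PubID→PName and equate their PName entries.
Rows 1 and 2 agree on PName, ISBN; apply PName, ISBN→AName, Price and equate their AName, Price entries.
Row 1 is now all distinguished symbols — the join is lossless.

Yes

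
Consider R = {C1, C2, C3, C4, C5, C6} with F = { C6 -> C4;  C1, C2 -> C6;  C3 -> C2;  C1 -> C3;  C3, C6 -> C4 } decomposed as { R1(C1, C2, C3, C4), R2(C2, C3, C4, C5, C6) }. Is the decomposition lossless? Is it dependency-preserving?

lossy and not dependency-preserving

Lossless test: (C2, C3, C4)⁺ = {C2, C3, C4}, which is a superkey of neither fragment — lossy.
Dependency preservation: the restricted closure of {C1, C2} across the fragments never reaches {C6}, so C1, C2 → C6 cannot be enforced without a join — not preserved.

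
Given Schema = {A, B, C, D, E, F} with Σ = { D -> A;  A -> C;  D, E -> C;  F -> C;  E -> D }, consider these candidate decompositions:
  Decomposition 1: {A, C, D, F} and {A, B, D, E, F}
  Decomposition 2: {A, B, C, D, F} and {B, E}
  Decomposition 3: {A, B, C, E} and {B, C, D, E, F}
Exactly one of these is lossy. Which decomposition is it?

Decomposition 2

Decomposition 1: common = {A, D, F}, closure = {A, C, D, F} → lossless.
Decomposition 2: common = {B}, closure = {B} → lossy.
Decomposition 3: common = {B, C, E}, closure = {A, B, C, D, E} → lossless.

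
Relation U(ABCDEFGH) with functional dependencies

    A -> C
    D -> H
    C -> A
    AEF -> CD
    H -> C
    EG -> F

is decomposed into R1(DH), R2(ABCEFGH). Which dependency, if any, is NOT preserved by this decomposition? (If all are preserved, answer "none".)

AEF -> CD

Check AEF → CD: no single fragment contains all of {ACDEF}, and the restricted closure of {AEF} across the fragments never reaches {CD}.
A → C is preserved.
D → H is preserved.
C → A is preserved.
H → C is preserved.
EG → F is preserved.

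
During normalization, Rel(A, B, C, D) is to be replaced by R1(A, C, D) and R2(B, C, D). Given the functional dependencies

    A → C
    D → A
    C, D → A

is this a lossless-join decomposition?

Yes

Common attributes: R1 ∩ R2 = {C, D}.
Closure of {C, D}: D → A applies, adding A. So (C, D)⁺ = {A, C, D}.
This closure contains every attribute of R1, so R1 ∩ R2 → R1. The join is lossless.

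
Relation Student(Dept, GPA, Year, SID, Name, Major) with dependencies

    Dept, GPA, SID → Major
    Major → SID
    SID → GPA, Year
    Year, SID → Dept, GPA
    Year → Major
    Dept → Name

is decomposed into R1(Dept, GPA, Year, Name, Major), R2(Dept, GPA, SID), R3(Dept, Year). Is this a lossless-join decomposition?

Chase test. Columns are Dept, GPA, Year, SID, Name, Major; row i has aⱼ where attribute j ∈ Ri, else bᵢⱼ.
Initial tableau (one row per fragment):
  row 1: a1 a2 a3 b14 a5 a6
  row 2: a1 a2 b23 a4 b25 b26
  row 3: a1 b32 a3 b34 b35 b36
Rows 1 and 3 agree on Year; apply Year→Major and equate their Major entries.
Rows 1 and 2 agree on Dept; apply Dept→Name and equate their Name entries.
Rows 1 and 3 agree on Dept; apply Dept→Name and equate their Name entries.
Rows 1 and 3 agree on Major; apply Major→SID and equate their SID entries.
Rows 1 and 3 agree on SID; apply SID→GPA, Year and equate their GPA, Year entries.
No row becomes fully distinguished — the join is lossy.

No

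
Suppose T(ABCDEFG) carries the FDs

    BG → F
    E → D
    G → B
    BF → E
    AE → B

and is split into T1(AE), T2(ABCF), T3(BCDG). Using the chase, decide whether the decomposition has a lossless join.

Chase test. Columns are ABCDEFG; row i has aⱼ where attribute j ∈ Ti, else bᵢⱼ.
Initial tableau (one row per fragment):
  row 1: a1 b12 b13 b14 a5 b16 b17
  row 2: a1 a2 a3 b24 b25 a6 b27
  row 3: b31 a2 a3 a4 b35 b36 a7
No row becomes fully distinguished — the join is lossy.

No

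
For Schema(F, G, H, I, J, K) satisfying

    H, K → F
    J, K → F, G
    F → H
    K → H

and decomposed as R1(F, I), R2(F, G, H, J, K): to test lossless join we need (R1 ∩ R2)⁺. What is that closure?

R1 ∩ R2 = {F}.
F → H applies, adding H
Closure: {F, H}.

F, H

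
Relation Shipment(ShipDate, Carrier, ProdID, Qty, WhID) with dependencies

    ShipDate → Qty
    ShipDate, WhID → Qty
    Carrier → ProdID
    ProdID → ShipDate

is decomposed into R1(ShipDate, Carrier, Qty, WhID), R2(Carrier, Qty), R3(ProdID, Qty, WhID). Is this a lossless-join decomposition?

No

Chase test. Columns are ShipDate, Carrier, ProdID, Qty, WhID; row i has aⱼ where attribute j ∈ Ri, else bᵢⱼ.
Initial tableau (one row per fragment):
  row 1: a1 a2 b13 a4 a5
  row 2: b21 a2 b23 a4 b25
  row 3: b31 b32 a3 a4 a5
Rows 1 and 2 agree on Carrier; apply Carrier→ProdID and equate their ProdID entries.
Rows 1 and 2 agree on ProdID; apply ProdID→ShipDate and equate their ShipDate entries.
No row becomes fully distinguished — the join is lossy.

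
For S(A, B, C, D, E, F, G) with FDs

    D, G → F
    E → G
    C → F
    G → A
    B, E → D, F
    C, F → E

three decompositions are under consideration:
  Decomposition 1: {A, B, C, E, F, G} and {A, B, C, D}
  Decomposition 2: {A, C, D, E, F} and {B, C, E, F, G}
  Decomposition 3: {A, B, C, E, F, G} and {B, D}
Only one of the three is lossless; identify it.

Decomposition 1

Decomposition 1: common = {A, B, C}, closure = {A, B, C, D, E, F, G} → lossless.
Decomposition 2: common = {C, E, F}, closure = {A, C, E, F, G} → lossy.
Decomposition 3: common = {B}, closure = {B} → lossy.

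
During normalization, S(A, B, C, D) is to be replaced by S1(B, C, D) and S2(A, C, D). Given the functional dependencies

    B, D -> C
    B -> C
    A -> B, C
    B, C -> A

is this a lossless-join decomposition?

No

Common attributes: S1 ∩ S2 = {C, D}.
No dependency enlarges {C, D}, so (C, D)⁺ = {C, D}.
The closure contains neither all of S1 = {B, C, D} nor all of S2 = {A, C, D}, so the common attributes are not a superkey of either fragment. The join is lossy.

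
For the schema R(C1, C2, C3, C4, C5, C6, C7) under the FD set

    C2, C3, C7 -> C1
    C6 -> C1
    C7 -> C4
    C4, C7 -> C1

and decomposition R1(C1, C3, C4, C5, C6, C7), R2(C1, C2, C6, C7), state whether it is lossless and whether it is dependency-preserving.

Lossless test: (C1, C6, C7)⁺ = {C1, C4, C6, C7}, which is a superkey of neither fragment — lossy.
Dependency preservation: C2, C3, C7 → C1 is not contained in any single fragment, but the restricted closure of its left-hand side across the fragments still reaches the right-hand side; the remaining FDs each lie inside some fragment. All dependencies are preserved.

lossy but dependency-preserving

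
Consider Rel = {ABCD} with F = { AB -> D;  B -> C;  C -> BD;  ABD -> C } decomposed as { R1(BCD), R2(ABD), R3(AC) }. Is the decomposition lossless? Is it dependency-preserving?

Lossless test (chase): Rows 1 and 2 agree on B; apply B→C and equate their C entries. Rows 1 and 3 agree on C; apply C→BD and equate their BD entries. Row 2 is now all distinguished symbols — the join is lossless.
Dependency preservation: ABD → C is not contained in any single fragment, but the restricted closure of its left-hand side across the fragments still reaches the right-hand side; the remaining FDs each lie inside some fragment. All dependencies are preserved.

lossless and dependency-preserving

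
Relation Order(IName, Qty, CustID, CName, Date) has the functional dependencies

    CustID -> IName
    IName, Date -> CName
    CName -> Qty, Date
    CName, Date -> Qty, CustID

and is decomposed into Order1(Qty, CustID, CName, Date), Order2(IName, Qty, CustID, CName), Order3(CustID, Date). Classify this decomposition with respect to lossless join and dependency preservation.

lossless but not dependency-preserving

Lossless test (chase): Rows 1 and 2 agree on CustID; apply CustID→IName and equate their IName entries. Rows 1 and 3 agree on CustID; apply CustID→IName and equate their IName entries. Rows 1 and 3 agree on IName, Date; apply IName, Date→CName and equate their CName entries. Rows 1 and 2 agree on CName; apply CName→Qty, Date and equate their Qty, Date entries. Rows 1 and 3 agree on CName; apply CName→Qty, Date and equate their Qty, Date entries. Row 1 is now all distinguished symbols — the join is lossless.
Dependency preservation: the restricted closure of {IName, Date} across the fragments never reaches {CName}, so IName, Date → CName cannot be enforced without a join — not preserved.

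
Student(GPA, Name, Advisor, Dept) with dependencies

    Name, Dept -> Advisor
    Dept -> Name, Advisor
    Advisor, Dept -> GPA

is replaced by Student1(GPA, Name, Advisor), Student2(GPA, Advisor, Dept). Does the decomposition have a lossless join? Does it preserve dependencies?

Lossless test: (GPA, Advisor)⁺ = {GPA, Advisor}, which is a superkey of neither fragment — lossy.
Dependency preservation: the restricted closure of {Dept} across the fragments never reaches {Name, Advisor}, so Dept → Name, Advisor cannot be enforced without a join — not preserved.

lossy and not dependency-preserving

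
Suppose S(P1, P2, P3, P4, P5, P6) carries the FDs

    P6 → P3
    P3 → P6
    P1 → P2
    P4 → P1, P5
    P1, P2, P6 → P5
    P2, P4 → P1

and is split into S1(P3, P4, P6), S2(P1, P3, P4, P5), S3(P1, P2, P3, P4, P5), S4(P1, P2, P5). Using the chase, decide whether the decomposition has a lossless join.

Yes

Chase test. Columns are P1, P2, P3, P4, P5, P6; row i has aⱼ where attribute j ∈ Si, else bᵢⱼ.
Initial tableau (one row per fragment):
  row 1: b11 b12 a3 a4 b15 a6
  row 2: a1 b22 a3 a4 a5 b26
  row 3: a1 a2 a3 a4 a5 b36
  row 4: a1 a2 b43 b44 a5 b46
Rows 1 and 2 agree on P3; apply P3→P6 and equate their P6 entries.
Rows 1 and 3 agree on P3; apply P3→P6 and equate their P6 entries.
Rows 2 and 3 agree on P1; apply P1→P2 and equate their P2 entries.
Rows 1 and 2 agree on P4; apply P4→P1, P5 and equate their P1, P5 entries.
Rows 1 and 2 agree on P1; apply P1→P2 and equate their P2 entries.
Row 1 is now all distinguished symbols — the join is lossless.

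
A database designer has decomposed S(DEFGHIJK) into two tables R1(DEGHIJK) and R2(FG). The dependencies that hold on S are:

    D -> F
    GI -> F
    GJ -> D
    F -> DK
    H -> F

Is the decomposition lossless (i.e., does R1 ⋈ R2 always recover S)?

Common attributes: R1 ∩ R2 = {G}.
No dependency enlarges {G}, so (G)⁺ = {G}.
The closure contains neither all of R1 = {DEGHIJK} nor all of R2 = {FG}, so the common attributes are not a superkey of either fragment. The join is lossy.

No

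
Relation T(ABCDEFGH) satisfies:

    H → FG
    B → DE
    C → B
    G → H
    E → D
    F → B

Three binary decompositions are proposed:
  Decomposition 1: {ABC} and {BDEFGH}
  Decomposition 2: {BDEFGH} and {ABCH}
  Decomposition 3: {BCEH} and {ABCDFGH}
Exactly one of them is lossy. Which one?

Decomposition 1

Decomposition 1: common = {B}, closure = {BDE} → lossy.
Decomposition 2: common = {BH}, closure = {BDEFGH} → lossless.
Decomposition 3: common = {BCH}, closure = {BCDEFGH} → lossless.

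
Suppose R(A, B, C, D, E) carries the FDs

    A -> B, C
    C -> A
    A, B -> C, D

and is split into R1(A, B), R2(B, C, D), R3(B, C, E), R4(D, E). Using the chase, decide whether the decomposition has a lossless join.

Chase test. Columns are A, B, C, D, E; row i has aⱼ where attribute j ∈ Ri, else bᵢⱼ.
Initial tableau (one row per fragment):
  row 1: a1 a2 b13 b14 b15
  row 2: b21 a2 a3 a4 b25
  row 3: b31 a2 a3 b34 a5
  row 4: b41 b42 b43 a4 a5
Rows 2 and 3 agree on C; apply C→A and equate their A entries.
Rows 2 and 3 agree on A, B; apply A, B→C, D and equate their C, D entries.
No row becomes fully distinguished — the join is lossy.

No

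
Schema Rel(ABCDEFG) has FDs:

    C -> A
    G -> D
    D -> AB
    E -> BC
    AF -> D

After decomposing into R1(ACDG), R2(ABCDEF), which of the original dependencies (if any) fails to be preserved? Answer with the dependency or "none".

none

C → A lies within R1.
G → D lies within R1.
D → AB lies within R2.
E → BC lies within R2.
AF → D lies within R2.
Every dependency is enforceable on the fragments, so the decomposition is dependency-preserving.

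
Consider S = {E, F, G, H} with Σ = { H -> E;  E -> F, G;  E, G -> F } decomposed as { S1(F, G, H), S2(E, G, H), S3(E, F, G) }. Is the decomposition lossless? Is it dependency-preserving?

lossless and dependency-preserving

Lossless test (chase): Rows 1 and 2 agree on H; apply H→E and equate their E entries. Rows 1 and 2 agree on E; apply E→F, G and equate their F, G entries. Row 1 is now all distinguished symbols — the join is lossless.
Dependency preservation: every FD's attributes lie within a single fragment, so each can be enforced locally — preserved.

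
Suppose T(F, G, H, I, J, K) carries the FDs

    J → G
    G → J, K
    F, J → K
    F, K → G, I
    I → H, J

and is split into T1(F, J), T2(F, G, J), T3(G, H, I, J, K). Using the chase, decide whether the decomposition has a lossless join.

No

Chase test. Columns are F, G, H, I, J, K; row i has aⱼ where attribute j ∈ Ti, else bᵢⱼ.
Initial tableau (one row per fragment):
  row 1: a1 b12 b13 b14 a5 b16
  row 2: a1 a2 b23 b24 a5 b26
  row 3: b31 a2 a3 a4 a5 a6
Rows 1 and 2 agree on J; apply J→G and equate their G entries.
Rows 1 and 2 agree on G; apply G→J, K and equate their J, K entries.
Rows 1 and 3 agree on G; apply G→J, K and equate their J, K entries.
Rows 1 and 2 agree on F, K; apply F, K→G, I and equate their G, I entries.
Rows 1 and 2 agree on I; apply I→H, J and equate their H, J entries.
No row becomes fully distinguished — the join is lossy.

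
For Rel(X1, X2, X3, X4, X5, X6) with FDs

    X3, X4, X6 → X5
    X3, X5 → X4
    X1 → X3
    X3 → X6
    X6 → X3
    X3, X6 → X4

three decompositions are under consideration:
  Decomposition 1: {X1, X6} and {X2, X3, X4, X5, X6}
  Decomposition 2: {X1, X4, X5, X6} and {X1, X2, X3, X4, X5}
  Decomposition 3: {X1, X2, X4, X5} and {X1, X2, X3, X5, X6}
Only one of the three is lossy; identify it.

Decomposition 1

Decomposition 1: common = {X6}, closure = {X3, X4, X5, X6} → lossy.
Decomposition 2: common = {X1, X4, X5}, closure = {X1, X3, X4, X5, X6} → lossless.
Decomposition 3: common = {X1, X2, X5}, closure = {X1, X2, X3, X4, X5, X6} → lossless.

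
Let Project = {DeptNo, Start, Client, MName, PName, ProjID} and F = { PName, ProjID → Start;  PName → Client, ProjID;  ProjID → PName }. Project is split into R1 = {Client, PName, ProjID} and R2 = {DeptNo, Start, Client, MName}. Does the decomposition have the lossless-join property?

Common attributes: R1 ∩ R2 = {Client}.
No dependency enlarges {Client}, so (Client)⁺ = {Client}.
The closure contains neither all of R1 = {Client, PName, ProjID} nor all of R2 = {DeptNo, Start, Client, MName}, so the common attributes are not a superkey of either fragment. The join is lossy.

No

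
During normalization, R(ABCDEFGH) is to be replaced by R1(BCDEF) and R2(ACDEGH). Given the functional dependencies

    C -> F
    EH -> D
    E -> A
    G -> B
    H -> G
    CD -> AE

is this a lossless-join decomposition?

No

Common attributes: R1 ∩ R2 = {CDE}.
Closure of {CDE}: C → F applies, adding F; E → A applies, adding A. So (CDE)⁺ = {ACDEF}.
The closure contains neither all of R1 = {BCDEF} nor all of R2 = {ACDEGH}, so the common attributes are not a superkey of either fragment. The join is lossy.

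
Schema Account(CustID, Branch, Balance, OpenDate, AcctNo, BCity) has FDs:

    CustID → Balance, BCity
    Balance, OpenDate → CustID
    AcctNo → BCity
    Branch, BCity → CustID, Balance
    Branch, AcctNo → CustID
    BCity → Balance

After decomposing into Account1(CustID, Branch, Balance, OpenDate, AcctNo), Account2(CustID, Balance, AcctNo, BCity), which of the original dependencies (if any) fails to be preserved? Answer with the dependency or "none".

Branch, BCity → CustID, Balance

Check Branch, BCity → CustID, Balance: no single fragment contains all of {CustID, Branch, Balance, BCity}, and the restricted closure of {Branch, BCity} across the fragments never reaches {CustID, Balance}.
CustID → Balance, BCity is preserved.
Balance, OpenDate → CustID is preserved.
AcctNo → BCity is preserved.
Branch, AcctNo → CustID is preserved.
BCity → Balance is preserved.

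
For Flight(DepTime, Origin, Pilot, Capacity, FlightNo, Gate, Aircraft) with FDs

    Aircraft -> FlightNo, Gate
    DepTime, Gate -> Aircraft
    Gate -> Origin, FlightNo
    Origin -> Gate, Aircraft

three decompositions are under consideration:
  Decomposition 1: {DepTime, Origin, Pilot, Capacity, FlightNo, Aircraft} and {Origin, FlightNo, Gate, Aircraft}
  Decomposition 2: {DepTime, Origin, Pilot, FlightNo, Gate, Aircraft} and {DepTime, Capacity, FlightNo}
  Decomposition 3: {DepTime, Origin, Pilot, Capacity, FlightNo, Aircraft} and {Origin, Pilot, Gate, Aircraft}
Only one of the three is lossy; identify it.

Decomposition 2

Decomposition 1: common = {Origin, FlightNo, Aircraft}, closure = {Origin, FlightNo, Gate, Aircraft} → lossless.
Decomposition 2: common = {DepTime, FlightNo}, closure = {DepTime, FlightNo} → lossy.
Decomposition 3: common = {Origin, Pilot, Aircraft}, closure = {Origin, Pilot, FlightNo, Gate, Aircraft} → lossless.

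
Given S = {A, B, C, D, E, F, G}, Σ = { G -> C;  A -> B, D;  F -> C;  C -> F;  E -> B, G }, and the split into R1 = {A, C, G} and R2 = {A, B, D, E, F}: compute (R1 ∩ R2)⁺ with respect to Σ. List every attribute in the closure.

R1 ∩ R2 = {A}.
A → B, D applies, adding B, D
Closure: {A, B, D}.

A, B, D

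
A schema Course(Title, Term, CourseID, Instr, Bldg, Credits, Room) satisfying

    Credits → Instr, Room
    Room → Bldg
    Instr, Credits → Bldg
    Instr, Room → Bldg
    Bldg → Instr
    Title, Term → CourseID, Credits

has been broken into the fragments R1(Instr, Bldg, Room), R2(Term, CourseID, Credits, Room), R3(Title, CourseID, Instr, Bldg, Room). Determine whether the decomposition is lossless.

Chase test. Columns are Title, Term, CourseID, Instr, Bldg, Credits, Room; row i has aⱼ where attribute j ∈ Ri, else bᵢⱼ.
Initial tableau (one row per fragment):
  row 1: b11 b12 b13 a4 a5 b16 a7
  row 2: b21 a2 a3 b24 b25 a6 a7
  row 3: a1 b32 a3 a4 a5 b36 a7
Rows 1 and 2 agree on Room; apply Room→Bldg and equate their Bldg entries.
Rows 1 and 2 agree on Bldg; apply Bldg→Instr and equate their Instr entries.
No row becomes fully distinguished — the join is lossy.

No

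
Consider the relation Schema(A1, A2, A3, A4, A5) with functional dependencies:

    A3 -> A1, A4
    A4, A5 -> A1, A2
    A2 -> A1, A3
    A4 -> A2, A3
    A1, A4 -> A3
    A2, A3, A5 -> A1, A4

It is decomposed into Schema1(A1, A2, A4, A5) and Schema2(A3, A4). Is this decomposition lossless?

Common attributes: Schema1 ∩ Schema2 = {A4}.
Closure of {A4}: A4 → A2, A3 applies, adding A2, A3; A3 → A1, A4 applies, adding A1. So (A4)⁺ = {A1, A2, A3, A4}.
This closure contains every attribute of Schema2, so Schema1 ∩ Schema2 → Schema2. The join is lossless.

Yes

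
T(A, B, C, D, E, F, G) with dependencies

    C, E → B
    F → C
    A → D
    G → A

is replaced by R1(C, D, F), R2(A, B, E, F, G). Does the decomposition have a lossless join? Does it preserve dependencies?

Lossless test: (F)⁺ = {C, F}, which is a superkey of neither fragment — lossy.
Dependency preservation: the restricted closure of {C, E} across the fragments never reaches {B}, so C, E → B cannot be enforced without a join — not preserved.

lossy and not dependency-preserving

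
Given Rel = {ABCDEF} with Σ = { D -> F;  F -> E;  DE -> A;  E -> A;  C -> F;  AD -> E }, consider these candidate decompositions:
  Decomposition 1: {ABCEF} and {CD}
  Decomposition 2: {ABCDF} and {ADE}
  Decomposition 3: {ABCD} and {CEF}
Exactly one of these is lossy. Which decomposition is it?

Decomposition 1

Decomposition 1: common = {C}, closure = {ACEF} → lossy.
Decomposition 2: common = {AD}, closure = {ADEF} → lossless.
Decomposition 3: common = {C}, closure = {ACEF} → lossless.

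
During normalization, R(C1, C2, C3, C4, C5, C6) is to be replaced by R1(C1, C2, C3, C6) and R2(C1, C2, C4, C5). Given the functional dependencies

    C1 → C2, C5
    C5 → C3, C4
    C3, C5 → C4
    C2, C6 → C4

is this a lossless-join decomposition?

Common attributes: R1 ∩ R2 = {C1, C2}.
Closure of {C1, C2}: C1 → C2, C5 applies, adding C5; C5 → C3, C4 applies, adding C3, C4. So (C1, C2)⁺ = {C1, C2, C3, C4, C5}.
This closure contains every attribute of R2, so R1 ∩ R2 → R2. The join is lossless.

Yes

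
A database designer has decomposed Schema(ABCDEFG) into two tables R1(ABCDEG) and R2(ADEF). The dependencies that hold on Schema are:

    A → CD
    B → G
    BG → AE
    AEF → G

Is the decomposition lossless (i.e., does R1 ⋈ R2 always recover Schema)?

No

Common attributes: R1 ∩ R2 = {ADE}.
Closure of {ADE}: A → CD applies, adding C. So (ADE)⁺ = {ACDE}.
The closure contains neither all of R1 = {ABCDEG} nor all of R2 = {ADEF}, so the common attributes are not a superkey of either fragment. The join is lossy.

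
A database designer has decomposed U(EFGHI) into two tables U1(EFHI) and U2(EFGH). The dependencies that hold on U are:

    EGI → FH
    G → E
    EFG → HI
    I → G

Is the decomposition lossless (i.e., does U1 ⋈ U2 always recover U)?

Common attributes: U1 ∩ U2 = {EFH}.
No dependency enlarges {EFH}, so (EFH)⁺ = {EFH}.
The closure contains neither all of U1 = {EFHI} nor all of U2 = {EFGH}, so the common attributes are not a superkey of either fragment. The join is lossy.

No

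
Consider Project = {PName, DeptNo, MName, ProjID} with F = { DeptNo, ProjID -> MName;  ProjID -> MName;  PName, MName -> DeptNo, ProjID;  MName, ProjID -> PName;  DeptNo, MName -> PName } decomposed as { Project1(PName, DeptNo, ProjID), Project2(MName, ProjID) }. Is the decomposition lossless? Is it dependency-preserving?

lossless but not dependency-preserving

Lossless test: (ProjID)⁺ = {PName, DeptNo, MName, ProjID}, which contains all of one fragment — lossless.
Dependency preservation: the restricted closure of {PName, MName} across the fragments never reaches {DeptNo, ProjID}, so PName, MName → DeptNo, ProjID cannot be enforced without a join — not preserved.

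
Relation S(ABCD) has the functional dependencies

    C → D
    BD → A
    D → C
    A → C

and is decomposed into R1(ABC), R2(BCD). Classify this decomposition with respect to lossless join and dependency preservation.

lossless and dependency-preserving

Lossless test: (BC)⁺ = {ABCD}, which contains all of one fragment — lossless.
Dependency preservation: BD → A is not contained in any single fragment, but the restricted closure of its left-hand side across the fragments still reaches the right-hand side; the remaining FDs each lie inside some fragment. All dependencies are preserved.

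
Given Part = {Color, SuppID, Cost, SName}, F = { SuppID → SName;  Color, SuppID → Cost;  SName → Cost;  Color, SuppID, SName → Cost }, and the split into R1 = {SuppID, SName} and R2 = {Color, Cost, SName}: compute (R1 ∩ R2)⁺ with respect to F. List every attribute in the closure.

R1 ∩ R2 = {SName}.
SName → Cost applies, adding Cost
Closure: {Cost, SName}.

Cost, SName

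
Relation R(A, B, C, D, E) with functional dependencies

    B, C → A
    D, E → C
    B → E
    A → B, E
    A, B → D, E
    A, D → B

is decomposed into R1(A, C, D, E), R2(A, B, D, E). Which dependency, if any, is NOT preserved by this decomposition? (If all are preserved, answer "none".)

Check B, C → A: no single fragment contains all of {A, B, C}, and the restricted closure of {B, C} across the fragments never reaches {A}.
D, E → C is preserved.
B → E is preserved.
A → B, E is preserved.
A, B → D, E is preserved.
A, D → B is preserved.

B, C → A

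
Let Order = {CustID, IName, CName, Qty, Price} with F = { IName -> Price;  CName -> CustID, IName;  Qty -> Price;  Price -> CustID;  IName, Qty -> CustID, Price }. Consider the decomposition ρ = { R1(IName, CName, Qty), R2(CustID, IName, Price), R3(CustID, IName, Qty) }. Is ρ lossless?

Chase test. Columns are CustID, IName, CName, Qty, Price; row i has aⱼ where attribute j ∈ Ri, else bᵢⱼ.
Initial tableau (one row per fragment):
  row 1: b11 a2 a3 a4 b15
  row 2: a1 a2 b23 b24 a5
  row 3: a1 a2 b33 a4 b35
Rows 1 and 2 agree on IName; apply IName→Price and equate their Price entries.
Rows 1 and 3 agree on IName; apply IName→Price and equate their Price entries.
Rows 1 and 2 agree on Price; apply Price→CustID and equate their CustID entries.
Row 1 is now all distinguished symbols — the join is lossless.

Yes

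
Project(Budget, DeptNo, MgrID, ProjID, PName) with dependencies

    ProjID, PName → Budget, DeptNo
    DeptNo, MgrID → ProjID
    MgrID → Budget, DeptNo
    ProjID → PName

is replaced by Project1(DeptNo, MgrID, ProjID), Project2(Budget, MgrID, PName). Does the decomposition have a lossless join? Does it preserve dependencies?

Lossless test: (MgrID)⁺ = {Budget, DeptNo, MgrID, ProjID, PName}, which contains all of one fragment — lossless.
Dependency preservation: the restricted closure of {ProjID, PName} across the fragments never reaches {Budget, DeptNo}, so ProjID, PName → Budget, DeptNo cannot be enforced without a join — not preserved.

lossless but not dependency-preserving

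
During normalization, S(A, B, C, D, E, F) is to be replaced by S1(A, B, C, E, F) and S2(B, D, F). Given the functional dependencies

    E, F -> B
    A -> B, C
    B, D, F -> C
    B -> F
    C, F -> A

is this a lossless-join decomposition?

No

Common attributes: S1 ∩ S2 = {B, F}.
No dependency enlarges {B, F}, so (B, F)⁺ = {B, F}.
The closure contains neither all of S1 = {A, B, C, E, F} nor all of S2 = {B, D, F}, so the common attributes are not a superkey of either fragment. The join is lossy.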